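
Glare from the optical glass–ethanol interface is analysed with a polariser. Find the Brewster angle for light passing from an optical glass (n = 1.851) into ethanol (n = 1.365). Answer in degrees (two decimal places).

tan θ_B = n₂/n₁ = 1.365/1.851 = 0.7374. Taking the arctangent, θ_B = 36.41°.

θ_B ≈ 36.41°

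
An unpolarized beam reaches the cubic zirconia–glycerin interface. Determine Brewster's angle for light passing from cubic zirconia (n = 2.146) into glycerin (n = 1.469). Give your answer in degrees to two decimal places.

Here n₂/n₁ = 1.469/2.146 = 0.6845, and Brewster's law gives tan θ_B = n₂/n₁.
So θ_B = arctan 0.6845 = 34.39°.

θ_B ≈ 34.39°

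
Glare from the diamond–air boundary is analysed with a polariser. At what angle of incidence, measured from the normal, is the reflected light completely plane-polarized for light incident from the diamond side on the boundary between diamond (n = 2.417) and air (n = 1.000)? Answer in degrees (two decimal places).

θ_B ≈ 22.48°

At Brewster's angle the reflected and refracted rays are perpendicular, which with Snell's law gives tan θ_B = n₂/n₁.
tan θ_B = n₂/n₁ = 1.000/2.417 = 0.4137.
So θ_B = arctan 0.4137 = 22.48°.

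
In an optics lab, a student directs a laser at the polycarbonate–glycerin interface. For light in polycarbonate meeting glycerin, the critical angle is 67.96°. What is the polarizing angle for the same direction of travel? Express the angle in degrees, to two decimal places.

θ_B ≈ 42.83°

sin θ_c = n₂/n₁, so n₂/n₁ = sin 67.96° = 0.9269.
Brewster: tan θ_B = n₂/n₁ = 0.9269.
θ_B = arctan(0.9269) = 42.83°.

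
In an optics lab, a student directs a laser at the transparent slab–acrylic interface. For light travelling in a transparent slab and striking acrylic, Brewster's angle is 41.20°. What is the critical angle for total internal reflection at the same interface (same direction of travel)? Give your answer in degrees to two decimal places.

tan θ_B = n₂/n₁ = tan 41.20° = 0.8754.
Total internal reflection: sin θ_c = n₂/n₁ = 0.8754.
θ_c = arcsin(0.8754) = 61.10°.

θ_c ≈ 61.10°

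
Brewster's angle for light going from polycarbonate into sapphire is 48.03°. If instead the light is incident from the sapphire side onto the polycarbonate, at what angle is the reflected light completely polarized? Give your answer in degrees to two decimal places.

θ_B' ≈ 41.97°

Reversing the direction swaps n₁ and n₂, so tan θ_B' = 1/tan θ_B and θ_B' = 90° − θ_B.
Hence θ_B' = 90° − 48.03° = 41.97°.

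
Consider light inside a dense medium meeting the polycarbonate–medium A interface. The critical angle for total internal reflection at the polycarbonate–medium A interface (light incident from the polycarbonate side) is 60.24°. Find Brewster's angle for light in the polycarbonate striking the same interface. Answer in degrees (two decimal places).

θ_B ≈ 40.96°

sin θ_c = n₂/n₁, so n₂/n₁ = sin 60.24° = 0.8681.
Brewster: tan θ_B = n₂/n₁ = 0.8681.
θ_B = arctan(0.8681) = 40.96°.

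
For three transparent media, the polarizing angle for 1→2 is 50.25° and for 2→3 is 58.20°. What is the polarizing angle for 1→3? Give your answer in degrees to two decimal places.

θ_B ≈ 62.72°

Each Brewster angle gives a ratio: n₂/n₁ = tan 50.25° = 1.2024, n₃/n₂ = tan 58.20° = 1.6128.
So n₃/n₁ = (n₂/n₁)(n₃/n₂) = 1.2024 × 1.6128 = 1.9392.
θ_B(1→3) = arctan(1.9392) = 62.72°.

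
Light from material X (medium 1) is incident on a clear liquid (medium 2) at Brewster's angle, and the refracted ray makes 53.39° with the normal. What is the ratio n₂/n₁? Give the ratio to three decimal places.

n₂/n₁ ≈ 0.743

At Brewster incidence θ_B = 90° − θ_t = 90° − 53.39° = 36.61°.
Then n₂/n₁ = tan θ_B = tan 36.61° = 0.743.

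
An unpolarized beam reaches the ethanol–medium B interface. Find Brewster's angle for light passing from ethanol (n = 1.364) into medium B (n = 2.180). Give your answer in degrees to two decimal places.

Here n₂/n₁ = 2.180/1.364 = 1.5982, and Brewster's law gives tan θ_B = n₂/n₁. Taking the arctangent, θ_B = 57.97°.

θ_B ≈ 57.97°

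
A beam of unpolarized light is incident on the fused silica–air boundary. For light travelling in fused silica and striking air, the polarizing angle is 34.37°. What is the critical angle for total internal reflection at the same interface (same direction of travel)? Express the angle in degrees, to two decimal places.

θ_c ≈ 43.15°

From Brewster, n₂/n₁ = tan θ_B = tan 34.37° = 0.6839.
Then sin θ_c = n₂/n₁ = 0.6839, so θ_c = arcsin 0.6839 = 43.15°.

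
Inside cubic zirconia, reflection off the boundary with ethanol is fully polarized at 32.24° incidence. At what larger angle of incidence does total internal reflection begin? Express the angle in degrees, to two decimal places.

θ_c ≈ 39.10°

tan θ_B = n₂/n₁ = tan 32.24° = 0.6307.
Total internal reflection: sin θ_c = n₂/n₁ = 0.6307.
θ_c = arcsin(0.6307) = 39.10°.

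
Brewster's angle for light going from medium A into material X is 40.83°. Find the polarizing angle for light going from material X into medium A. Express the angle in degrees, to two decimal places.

θ_B' ≈ 49.17°

Reversing the direction swaps n₁ and n₂, so tan θ_B' = 1/tan θ_B and θ_B' = 90° − θ_B.
Hence θ_B' = 90° − 40.83° = 49.17°.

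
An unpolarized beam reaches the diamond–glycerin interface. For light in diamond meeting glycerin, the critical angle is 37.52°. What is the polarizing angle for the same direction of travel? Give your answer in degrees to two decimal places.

θ_B ≈ 31.34°

At the critical angle sin θ_c = n₂/n₁, giving n₂/n₁ = sin 37.52° = 0.6090.
Then tan θ_B = n₂/n₁ = 0.6090, so θ_B = arctan 0.6090 = 31.34°.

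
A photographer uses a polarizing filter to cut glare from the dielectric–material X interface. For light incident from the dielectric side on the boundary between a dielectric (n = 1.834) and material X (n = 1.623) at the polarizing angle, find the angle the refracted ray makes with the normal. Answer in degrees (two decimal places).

tan θ_B = n₂/n₁ = 1.623/1.834 = 0.8850, so θ_B = 41.51°.
Since θ_B + θ_t = 90° at Brewster incidence, θ_t = 90° − 41.51° = 48.49°.

θ_t ≈ 48.49°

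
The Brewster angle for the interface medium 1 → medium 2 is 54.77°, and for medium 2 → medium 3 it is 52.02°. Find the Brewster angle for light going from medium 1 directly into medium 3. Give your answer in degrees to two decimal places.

Each Brewster angle gives a ratio: n₂/n₁ = tan 54.77° = 1.4160, n₃/n₂ = tan 52.02° = 1.2809.
Multiplying, n₃/n₁ = 1.4160 × 1.2809 = 1.8137, and θ_B(1→3) = arctan 1.8137 = 61.13°.

θ_B ≈ 61.13°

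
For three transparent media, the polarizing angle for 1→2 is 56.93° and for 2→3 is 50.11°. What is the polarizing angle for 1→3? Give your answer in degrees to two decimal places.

θ_B ≈ 61.44°

tan θ_B(1→2) = n₂/n₁ = tan 56.93° = 1.5358.
tan θ_B(2→3) = n₃/n₂ = tan 50.11° = 1.1964.
So n₃/n₁ = (n₂/n₁)(n₃/n₂) = 1.5358 × 1.1964 = 1.8374.
θ_B(1→3) = arctan(1.8374) = 61.44°.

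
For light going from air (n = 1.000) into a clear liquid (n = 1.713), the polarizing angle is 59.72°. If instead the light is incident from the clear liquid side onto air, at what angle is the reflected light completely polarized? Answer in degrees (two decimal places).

θ_B' ≈ 30.28°

Reversing the direction swaps n₁ and n₂, so tan θ_B' = 1/tan θ_B and θ_B' = 90° − θ_B.
Hence θ_B' = 90° − 59.72° = 30.28°.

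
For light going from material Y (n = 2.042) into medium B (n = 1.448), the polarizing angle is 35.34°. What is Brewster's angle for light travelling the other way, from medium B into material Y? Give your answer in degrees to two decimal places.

θ_B' ≈ 54.66°

The two Brewster angles are complementary: θ_B' = 90° − θ_B = 90° − 35.34° = 54.66°.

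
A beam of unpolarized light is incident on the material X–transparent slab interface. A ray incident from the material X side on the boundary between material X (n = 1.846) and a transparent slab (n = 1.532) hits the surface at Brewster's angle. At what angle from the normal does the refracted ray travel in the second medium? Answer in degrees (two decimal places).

θ_t ≈ 50.31°

First find Brewster's angle: tan θ_B = 1.532/1.846 = 0.8299, giving θ_B = 39.69°.
Since θ_B + θ_t = 90° at Brewster incidence, θ_t = 90° − 39.69° = 50.31°.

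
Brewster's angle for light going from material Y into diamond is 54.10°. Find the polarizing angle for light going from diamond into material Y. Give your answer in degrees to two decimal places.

θ_B' ≈ 35.90°

Reversing the direction swaps n₁ and n₂, so tan θ_B' = 1/tan θ_B and θ_B' = 90° − θ_B.
Hence θ_B' = 90° − 54.10° = 35.90°.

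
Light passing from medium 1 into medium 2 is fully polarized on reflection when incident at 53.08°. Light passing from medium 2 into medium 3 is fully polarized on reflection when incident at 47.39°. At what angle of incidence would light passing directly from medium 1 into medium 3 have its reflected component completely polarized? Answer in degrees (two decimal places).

n₂/n₁ = tan 53.08° = 1.3309 and n₃/n₂ = tan 47.39° = 1.0871.
n₃/n₁ = 1.4468. Then tan θ_B(1→3) = n₃/n₁, so θ_B(1→3) = arctan(1.4468) = 55.35°.

θ_B ≈ 55.35°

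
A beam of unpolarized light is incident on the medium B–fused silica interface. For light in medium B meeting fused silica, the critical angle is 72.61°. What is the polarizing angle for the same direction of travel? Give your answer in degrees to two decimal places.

θ_B ≈ 43.66°

n₂/n₁ = sin θ_c = sin 72.61° = 0.9543.
tan θ_B equals the same ratio, so θ_B = arctan(0.9543) = 43.66°.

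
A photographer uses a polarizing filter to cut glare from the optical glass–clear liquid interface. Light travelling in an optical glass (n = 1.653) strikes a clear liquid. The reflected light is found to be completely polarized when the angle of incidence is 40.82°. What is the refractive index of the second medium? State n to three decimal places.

n ≈ 1.428

Full polarization of the reflected beam means tan θ_B = n₂/n₁, where n₁ is the incident medium (an optical glass).
n₂ = n₁ tan θ_B = 1.653 × tan 40.82° = 1.428.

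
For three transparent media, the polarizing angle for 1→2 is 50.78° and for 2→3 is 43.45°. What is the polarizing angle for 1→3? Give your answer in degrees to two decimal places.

tan θ_B(1→2) = n₂/n₁ = tan 50.78° = 1.2252.
tan θ_B(2→3) = n₃/n₂ = tan 43.45° = 0.9473.
So n₃/n₁ = (n₂/n₁)(n₃/n₂) = 1.2252 × 0.9473 = 1.1607.
θ_B(1→3) = arctan(1.1607) = 49.25°.

θ_B ≈ 49.25°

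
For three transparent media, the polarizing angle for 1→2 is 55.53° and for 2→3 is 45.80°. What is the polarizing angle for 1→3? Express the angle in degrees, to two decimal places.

θ_B ≈ 56.27°

n₂/n₁ = tan 55.53° = 1.4566 and n₃/n₂ = tan 45.80° = 1.0283.
n₃/n₁ = 1.4979. Then tan θ_B(1→3) = n₃/n₁, so θ_B(1→3) = arctan(1.4979) = 56.27°.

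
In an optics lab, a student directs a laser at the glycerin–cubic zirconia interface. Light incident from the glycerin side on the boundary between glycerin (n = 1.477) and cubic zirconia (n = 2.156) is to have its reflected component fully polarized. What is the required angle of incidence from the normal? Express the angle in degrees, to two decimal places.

Here n₂/n₁ = 2.156/1.477 = 1.4597, and Brewster's law gives tan θ_B = n₂/n₁. Taking the arctangent, θ_B = 55.59°.

θ_B ≈ 55.59°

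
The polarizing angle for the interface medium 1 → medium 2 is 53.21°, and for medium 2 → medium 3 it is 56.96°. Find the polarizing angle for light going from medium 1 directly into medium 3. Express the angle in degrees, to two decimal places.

Each Brewster angle gives a ratio: n₂/n₁ = tan 53.21° = 1.3372, n₃/n₂ = tan 56.96° = 1.5375.
So n₃/n₁ = (n₂/n₁)(n₃/n₂) = 1.3372 × 1.5375 = 2.0560.
θ_B(1→3) = arctan(2.0560) = 64.06°.

θ_B ≈ 64.06°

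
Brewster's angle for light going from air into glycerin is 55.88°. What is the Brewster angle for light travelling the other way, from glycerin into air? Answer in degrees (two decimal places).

θ_B' ≈ 34.12°

The two Brewster angles are complementary: θ_B' = 90° − θ_B = 90° − 55.88° = 34.12°.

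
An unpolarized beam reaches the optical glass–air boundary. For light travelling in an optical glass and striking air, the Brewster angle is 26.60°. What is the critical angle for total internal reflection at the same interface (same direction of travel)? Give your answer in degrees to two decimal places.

θ_c ≈ 30.05°

From Brewster, n₂/n₁ = tan θ_B = tan 26.60° = 0.5008.
Then sin θ_c = n₂/n₁ = 0.5008, so θ_c = arcsin 0.5008 = 30.05°.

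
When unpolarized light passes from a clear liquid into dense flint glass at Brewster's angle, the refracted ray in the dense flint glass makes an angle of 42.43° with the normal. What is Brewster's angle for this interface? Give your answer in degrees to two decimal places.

Since the reflected and refracted rays are at right angles at the polarizing angle, θ_B + θ_t = 90°.
So θ_B = 90° − θ_t = 90° − 42.43° = 47.57°.

θ_B ≈ 47.57°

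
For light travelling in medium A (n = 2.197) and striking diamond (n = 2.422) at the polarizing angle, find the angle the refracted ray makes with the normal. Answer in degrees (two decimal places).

θ_B = arctan(n₂/n₁) = arctan(2.422/2.197) = 47.79°.
At Brewster's angle the reflected and refracted rays are perpendicular, so θ_t = 90° − θ_B = 90° − 47.79° = 42.21°.

θ_t ≈ 42.21°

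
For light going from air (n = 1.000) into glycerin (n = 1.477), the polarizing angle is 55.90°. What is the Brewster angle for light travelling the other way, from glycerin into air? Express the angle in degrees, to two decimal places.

tan θ_B' = n₁/n₂ = 1/tan θ_B, so θ_B' = 90° − θ_B.
θ_B' = 90° − 55.90° = 34.10°.

θ_B' ≈ 34.10°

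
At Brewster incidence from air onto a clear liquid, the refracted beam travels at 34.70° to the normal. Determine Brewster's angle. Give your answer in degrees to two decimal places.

θ_B ≈ 55.30°

Since the reflected and refracted rays are at right angles at the polarizing angle, θ_B + θ_t = 90°.
θ_B = 90° − 34.70° = 55.30°.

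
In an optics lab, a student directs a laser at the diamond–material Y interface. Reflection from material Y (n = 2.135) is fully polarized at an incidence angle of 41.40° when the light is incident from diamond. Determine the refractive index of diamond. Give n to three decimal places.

n ≈ 2.422

Brewster's law: tan θ_B = n₂/n₁ (light incident in diamond, refracted into material Y).
n₁ = n₂ / tan θ_B = 2.135 / tan 41.40° = 2.422.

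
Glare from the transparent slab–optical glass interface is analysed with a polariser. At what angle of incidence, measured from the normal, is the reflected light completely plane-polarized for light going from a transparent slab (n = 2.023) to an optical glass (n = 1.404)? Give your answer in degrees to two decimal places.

Brewster's condition: tan θ_B = n₂/n₁ = 1.404/2.023 = 0.6940. Taking the arctangent, θ_B = 34.76°.

θ_B ≈ 34.76°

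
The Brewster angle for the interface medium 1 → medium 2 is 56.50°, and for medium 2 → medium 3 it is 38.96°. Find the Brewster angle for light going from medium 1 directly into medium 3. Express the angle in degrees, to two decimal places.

θ_B ≈ 50.70°

tan θ_B(1→2) = n₂/n₁ = tan 56.50° = 1.5108.
tan θ_B(2→3) = n₃/n₂ = tan 38.96° = 0.8086.
So n₃/n₁ = (n₂/n₁)(n₃/n₂) = 1.5108 × 0.8086 = 1.2217.
θ_B(1→3) = arctan(1.2217) = 50.70°.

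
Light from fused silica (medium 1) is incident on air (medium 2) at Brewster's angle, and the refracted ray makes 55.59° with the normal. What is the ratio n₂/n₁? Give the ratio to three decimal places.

At Brewster incidence θ_B = 90° − θ_t = 90° − 55.59° = 34.41°.
tan θ_B = n₂/n₁, so n₂/n₁ = tan 34.41° = 0.685.

n₂/n₁ ≈ 0.685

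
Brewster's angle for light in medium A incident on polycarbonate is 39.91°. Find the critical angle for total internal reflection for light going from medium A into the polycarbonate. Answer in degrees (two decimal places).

θ_c ≈ 56.76°

n₂/n₁ = tan 39.91° = 0.8364; the critical angle satisfies sin θ_c = n₂/n₁.
θ_c = arcsin(0.8364) = 56.76°.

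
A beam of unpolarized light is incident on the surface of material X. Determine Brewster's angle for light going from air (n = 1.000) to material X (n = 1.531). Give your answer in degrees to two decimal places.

Here n₂/n₁ = 1.531/1.000 = 1.5310, and Brewster's law gives tan θ_B = n₂/n₁.
So θ_B = arctan 1.5310 = 56.85°.

θ_B ≈ 56.85°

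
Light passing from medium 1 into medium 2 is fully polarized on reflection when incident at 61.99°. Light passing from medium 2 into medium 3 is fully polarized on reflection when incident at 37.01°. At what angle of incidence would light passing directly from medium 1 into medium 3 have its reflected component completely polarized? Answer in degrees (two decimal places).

tan θ_B(1→2) = n₂/n₁ = tan 61.99° = 1.8799.
tan θ_B(2→3) = n₃/n₂ = tan 37.01° = 0.7538.
n₃/n₁ = 1.4171. Then tan θ_B(1→3) = n₃/n₁, so θ_B(1→3) = arctan(1.4171) = 54.79°.

θ_B ≈ 54.79°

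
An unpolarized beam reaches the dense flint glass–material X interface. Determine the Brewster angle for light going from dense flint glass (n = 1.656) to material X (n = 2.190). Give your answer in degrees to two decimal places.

Brewster's condition: tan θ_B = n₂/n₁ = 2.190/1.656 = 1.3225. Taking the arctangent, θ_B = 52.90°.

θ_B ≈ 52.90°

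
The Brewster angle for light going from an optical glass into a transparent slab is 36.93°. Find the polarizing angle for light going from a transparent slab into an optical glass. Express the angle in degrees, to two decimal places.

θ_B' ≈ 53.07°

The two Brewster angles are complementary: θ_B' = 90° − θ_B = 90° − 36.93° = 53.07°.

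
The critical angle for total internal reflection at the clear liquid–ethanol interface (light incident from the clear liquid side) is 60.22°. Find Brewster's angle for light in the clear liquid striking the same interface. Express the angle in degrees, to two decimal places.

At the critical angle sin θ_c = n₂/n₁, giving n₂/n₁ = sin 60.22° = 0.8679.
Then tan θ_B = n₂/n₁ = 0.8679, so θ_B = arctan 0.8679 = 40.96°.

θ_B ≈ 40.96°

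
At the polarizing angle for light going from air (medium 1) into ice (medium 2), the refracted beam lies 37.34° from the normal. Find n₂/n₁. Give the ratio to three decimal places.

n₂/n₁ ≈ 1.311

At Brewster incidence θ_B = 90° − θ_t = 90° − 37.34° = 52.66°.
tan θ_B = n₂/n₁, so n₂/n₁ = tan 52.66° = 1.311.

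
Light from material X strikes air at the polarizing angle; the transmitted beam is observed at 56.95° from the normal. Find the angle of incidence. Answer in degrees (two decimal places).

At Brewster's angle the reflected and refracted rays are perpendicular, so θ_B + θ_t = 90°.
So θ_B = 90° − θ_t = 90° − 56.95° = 33.05°.

θ_B ≈ 33.05°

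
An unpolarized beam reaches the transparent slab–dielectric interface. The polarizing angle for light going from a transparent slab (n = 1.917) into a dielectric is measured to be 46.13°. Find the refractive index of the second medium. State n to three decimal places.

At the polarizing angle, tan θ_B = n₂/n₁ with n₁ on the incident side (a transparent slab) and n₂ on the transmitted side (a dielectric).
n₂ = n₁ tan θ_B = 1.917 × tan 46.13° = 1.994.

n ≈ 1.994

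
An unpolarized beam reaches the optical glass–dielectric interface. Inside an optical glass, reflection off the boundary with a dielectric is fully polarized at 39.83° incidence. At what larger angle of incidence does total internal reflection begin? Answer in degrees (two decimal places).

tan θ_B = n₂/n₁ = tan 39.83° = 0.8341.
Total internal reflection: sin θ_c = n₂/n₁ = 0.8341.
θ_c = arcsin(0.8341) = 56.52°.

θ_c ≈ 56.52°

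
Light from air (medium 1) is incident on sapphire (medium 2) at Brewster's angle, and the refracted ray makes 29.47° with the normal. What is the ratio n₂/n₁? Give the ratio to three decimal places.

θ_B + θ_t = 90°, so θ_B = 90° − 29.47° = 60.53°.
tan θ_B = n₂/n₁, so n₂/n₁ = tan 60.53° = 1.770.

n₂/n₁ ≈ 1.770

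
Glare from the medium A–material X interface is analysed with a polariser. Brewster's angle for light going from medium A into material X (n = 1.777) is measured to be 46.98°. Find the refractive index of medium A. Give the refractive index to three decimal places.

n ≈ 1.658

At Brewster's angle, tan θ_B = n₂/n₁ with n₁ on the incident side (medium A) and n₂ on the transmitted side (material X).
n₁ = n₂ / tan θ_B = 1.777 / tan 46.98° = 1.658.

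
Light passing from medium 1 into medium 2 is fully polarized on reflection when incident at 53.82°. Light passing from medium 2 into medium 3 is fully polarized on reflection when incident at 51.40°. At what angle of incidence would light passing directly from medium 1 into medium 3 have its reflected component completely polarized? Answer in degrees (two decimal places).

θ_B ≈ 59.72°

Each Brewster angle gives a ratio: n₂/n₁ = tan 53.82° = 1.3673, n₃/n₂ = tan 51.40° = 1.2527.
Multiplying, n₃/n₁ = 1.3673 × 1.2527 = 1.7128, and θ_B(1→3) = arctan 1.7128 = 59.72°.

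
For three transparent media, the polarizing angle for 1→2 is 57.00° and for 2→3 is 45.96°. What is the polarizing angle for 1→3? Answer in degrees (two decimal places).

θ_B ≈ 57.87°

n₂/n₁ = tan 57.00° = 1.5399 and n₃/n₂ = tan 45.96° = 1.0341.
So n₃/n₁ = (n₂/n₁)(n₃/n₂) = 1.5399 × 1.0341 = 1.5924.
θ_B(1→3) = arctan(1.5924) = 57.87°.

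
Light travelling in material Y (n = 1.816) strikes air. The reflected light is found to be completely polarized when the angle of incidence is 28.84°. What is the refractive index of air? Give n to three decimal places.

n ≈ 1.000

Full polarization of the reflected beam means tan θ_B = n₂/n₁, where n₁ is the incident medium (material Y).
n₂ = n₁ tan θ_B = 1.816 × tan 28.84° = 1.000.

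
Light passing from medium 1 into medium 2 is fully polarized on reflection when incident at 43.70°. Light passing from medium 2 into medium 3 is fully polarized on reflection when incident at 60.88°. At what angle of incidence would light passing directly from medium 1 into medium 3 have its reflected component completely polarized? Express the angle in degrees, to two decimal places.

tan θ_B(1→2) = n₂/n₁ = tan 43.70° = 0.9556.
tan θ_B(2→3) = n₃/n₂ = tan 60.88° = 1.7952.
So n₃/n₁ = (n₂/n₁)(n₃/n₂) = 0.9556 × 1.7952 = 1.7155.
θ_B(1→3) = arctan(1.7155) = 59.76°.

θ_B ≈ 59.76°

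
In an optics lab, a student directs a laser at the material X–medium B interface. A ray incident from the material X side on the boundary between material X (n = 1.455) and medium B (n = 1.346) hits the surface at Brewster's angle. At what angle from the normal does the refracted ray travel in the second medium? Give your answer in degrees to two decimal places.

tan θ_B = n₂/n₁ = 1.346/1.455 = 0.9251, so θ_B = 42.77°.
At Brewster's angle the reflected and refracted rays are perpendicular, so θ_t = 90° − θ_B = 90° − 42.77° = 47.23°.

θ_t ≈ 47.23°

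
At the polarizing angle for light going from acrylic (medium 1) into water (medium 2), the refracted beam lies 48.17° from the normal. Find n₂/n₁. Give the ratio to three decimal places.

θ_B + θ_t = 90°, so θ_B = 90° − 48.17° = 41.83°.
Then n₂/n₁ = tan θ_B = tan 41.83° = 0.895.

n₂/n₁ ≈ 0.895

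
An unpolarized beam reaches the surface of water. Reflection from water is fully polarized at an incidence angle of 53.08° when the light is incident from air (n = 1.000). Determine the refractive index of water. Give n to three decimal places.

Brewster's law: tan θ_B = n₂/n₁ (light incident in air, refracted into water).
n₂ = n₁ tan θ_B = 1.000 × tan 53.08° = 1.331.

n ≈ 1.331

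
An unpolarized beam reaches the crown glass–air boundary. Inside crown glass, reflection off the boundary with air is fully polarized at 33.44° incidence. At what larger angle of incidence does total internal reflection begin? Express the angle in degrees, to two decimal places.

tan θ_B = n₂/n₁ = tan 33.44° = 0.6604.
Total internal reflection: sin θ_c = n₂/n₁ = 0.6604.
θ_c = arcsin(0.6604) = 41.33°.

θ_c ≈ 41.33°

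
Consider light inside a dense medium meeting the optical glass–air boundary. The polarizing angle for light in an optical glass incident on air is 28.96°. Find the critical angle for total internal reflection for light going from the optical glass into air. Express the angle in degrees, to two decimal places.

tan θ_B = n₂/n₁ = tan 28.96° = 0.5534.
Total internal reflection: sin θ_c = n₂/n₁ = 0.5534.
θ_c = arcsin(0.5534) = 33.60°.

θ_c ≈ 33.60°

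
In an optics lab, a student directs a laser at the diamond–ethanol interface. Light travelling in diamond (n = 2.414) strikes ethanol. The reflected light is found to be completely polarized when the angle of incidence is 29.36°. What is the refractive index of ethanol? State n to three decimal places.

n ≈ 1.358

Brewster's law: tan θ_B = n₂/n₁ (light incident in diamond, refracted into ethanol).
n₂ = n₁ tan θ_B = 2.414 × tan 29.36° = 1.358.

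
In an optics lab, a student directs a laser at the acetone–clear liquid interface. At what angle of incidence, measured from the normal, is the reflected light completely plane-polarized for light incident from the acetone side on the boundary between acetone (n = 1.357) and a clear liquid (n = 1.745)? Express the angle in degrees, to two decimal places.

At Brewster's angle the reflected and refracted rays are perpendicular, which with Snell's law gives tan θ_B = n₂/n₁.
tan θ_B = n₂/n₁ = 1.745/1.357 = 1.2859.
θ_B = arctan(1.2859) = 52.13°.

θ_B ≈ 52.13°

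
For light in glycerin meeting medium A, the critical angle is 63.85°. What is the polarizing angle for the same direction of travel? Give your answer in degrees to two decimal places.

sin θ_c = n₂/n₁, so n₂/n₁ = sin 63.85° = 0.8976.
Brewster: tan θ_B = n₂/n₁ = 0.8976.
θ_B = arctan(0.8976) = 41.91°.

θ_B ≈ 41.91°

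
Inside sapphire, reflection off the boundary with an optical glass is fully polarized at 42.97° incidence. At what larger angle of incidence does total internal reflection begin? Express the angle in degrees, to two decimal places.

n₂/n₁ = tan 42.97° = 0.9315; the critical angle satisfies sin θ_c = n₂/n₁.
θ_c = arcsin(0.9315) = 68.68°.

θ_c ≈ 68.68°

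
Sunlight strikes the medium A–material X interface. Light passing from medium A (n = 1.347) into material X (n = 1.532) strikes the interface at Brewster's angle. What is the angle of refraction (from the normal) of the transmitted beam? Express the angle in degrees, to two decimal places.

θ_t ≈ 41.32°

θ_B = arctan(n₂/n₁) = arctan(1.532/1.347) = 48.68°.
Since θ_B + θ_t = 90° at Brewster incidence, θ_t = 90° − 48.68° = 41.32°.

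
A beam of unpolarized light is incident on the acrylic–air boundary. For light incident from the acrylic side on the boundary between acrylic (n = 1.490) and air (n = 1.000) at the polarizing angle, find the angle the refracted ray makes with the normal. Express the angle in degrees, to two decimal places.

θ_t ≈ 56.13°

First find Brewster's angle: tan θ_B = 1.000/1.490 = 0.6711, giving θ_B = 33.87°.
Since θ_B + θ_t = 90° at Brewster incidence, θ_t = 90° − 33.87° = 56.13°.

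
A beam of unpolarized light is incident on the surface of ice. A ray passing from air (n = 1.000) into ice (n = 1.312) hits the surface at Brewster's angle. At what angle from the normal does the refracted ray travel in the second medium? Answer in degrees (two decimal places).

θ_t ≈ 37.31°

First find Brewster's angle: tan θ_B = 1.312/1.000 = 1.3120, giving θ_B = 52.69°.
Since θ_B + θ_t = 90° at Brewster incidence, θ_t = 90° − 52.69° = 37.31°.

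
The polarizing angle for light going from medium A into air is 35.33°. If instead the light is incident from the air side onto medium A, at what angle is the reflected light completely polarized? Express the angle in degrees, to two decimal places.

θ_B' ≈ 54.67°

The two Brewster angles are complementary: θ_B' = 90° − θ_B = 90° − 35.33° = 54.67°.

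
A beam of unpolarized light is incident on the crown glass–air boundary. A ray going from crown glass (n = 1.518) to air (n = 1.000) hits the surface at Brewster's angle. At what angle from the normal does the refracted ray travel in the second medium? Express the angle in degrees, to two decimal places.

θ_t ≈ 56.62°

θ_B = arctan(n₂/n₁) = arctan(1.000/1.518) = 33.38°.
Since θ_B + θ_t = 90° at Brewster incidence, θ_t = 90° − 33.38° = 56.62°.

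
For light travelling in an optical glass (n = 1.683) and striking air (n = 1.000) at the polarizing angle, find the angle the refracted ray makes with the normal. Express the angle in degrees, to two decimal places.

tan θ_B = n₂/n₁ = 1.000/1.683 = 0.5942, so θ_B = 30.72°.
The refracted ray is perpendicular to the reflected ray, so θ_t = 90° − θ_B = 59.28°.

θ_t ≈ 59.28°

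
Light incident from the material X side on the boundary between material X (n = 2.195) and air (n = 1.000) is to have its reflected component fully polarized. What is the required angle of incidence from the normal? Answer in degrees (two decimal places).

θ_B ≈ 24.49°

At Brewster's angle the reflected and refracted rays are perpendicular, which with Snell's law gives tan θ_B = n₂/n₁.
Here n₂/n₁ = 1.000/2.195 = 0.4556, and Brewster's law gives tan θ_B = n₂/n₁.
θ_B = arctan(0.4556) = 24.49°.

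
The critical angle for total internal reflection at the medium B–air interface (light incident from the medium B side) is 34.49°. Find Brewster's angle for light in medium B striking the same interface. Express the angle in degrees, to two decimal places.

sin θ_c = n₂/n₁, so n₂/n₁ = sin 34.49° = 0.5663.
Brewster: tan θ_B = n₂/n₁ = 0.5663.
θ_B = arctan(0.5663) = 29.52°.

θ_B ≈ 29.52°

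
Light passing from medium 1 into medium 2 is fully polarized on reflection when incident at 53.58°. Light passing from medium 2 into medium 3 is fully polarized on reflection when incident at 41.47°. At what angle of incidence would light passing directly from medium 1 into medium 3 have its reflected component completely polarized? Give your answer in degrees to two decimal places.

θ_B ≈ 50.14°

n₂/n₁ = tan 53.58° = 1.3554 and n₃/n₂ = tan 41.47° = 0.8838.
Multiplying, n₃/n₁ = 1.3554 × 0.8838 = 1.1979, and θ_B(1→3) = arctan 1.1979 = 50.14°.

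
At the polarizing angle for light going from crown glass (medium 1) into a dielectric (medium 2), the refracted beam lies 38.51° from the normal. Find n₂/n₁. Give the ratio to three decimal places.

θ_B + θ_t = 90°, so θ_B = 90° − 38.51° = 51.49°.
tan θ_B = n₂/n₁, so n₂/n₁ = tan 51.49° = 1.257.

n₂/n₁ ≈ 1.257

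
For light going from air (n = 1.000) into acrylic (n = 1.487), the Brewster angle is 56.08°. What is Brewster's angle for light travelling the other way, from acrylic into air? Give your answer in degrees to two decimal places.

The two Brewster angles are complementary: θ_B' = 90° − θ_B = 90° − 56.08° = 33.92°.

θ_B' ≈ 33.92°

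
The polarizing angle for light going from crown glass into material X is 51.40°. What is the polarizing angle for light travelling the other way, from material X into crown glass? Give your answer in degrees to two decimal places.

θ_B' ≈ 38.60°

Reversing the direction swaps n₁ and n₂, so tan θ_B' = 1/tan θ_B and θ_B' = 90° − θ_B.
Hence θ_B' = 90° − 51.40° = 38.60°.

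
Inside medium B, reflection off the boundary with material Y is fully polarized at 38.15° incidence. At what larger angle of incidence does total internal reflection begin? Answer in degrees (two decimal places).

θ_c ≈ 51.77°

From Brewster, n₂/n₁ = tan θ_B = tan 38.15° = 0.7855.
Then sin θ_c = n₂/n₁ = 0.7855, so θ_c = arcsin 0.7855 = 51.77°.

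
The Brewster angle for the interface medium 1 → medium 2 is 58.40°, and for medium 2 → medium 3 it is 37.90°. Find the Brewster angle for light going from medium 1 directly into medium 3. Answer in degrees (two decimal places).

n₂/n₁ = tan 58.40° = 1.6255 and n₃/n₂ = tan 37.90° = 0.7785.
So n₃/n₁ = (n₂/n₁)(n₃/n₂) = 1.6255 × 0.7785 = 1.2654.
θ_B(1→3) = arctan(1.2654) = 51.68°.

θ_B ≈ 51.68°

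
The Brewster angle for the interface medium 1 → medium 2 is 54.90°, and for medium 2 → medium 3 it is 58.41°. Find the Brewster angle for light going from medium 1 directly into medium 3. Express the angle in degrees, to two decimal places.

θ_B ≈ 66.63°

n₂/n₁ = tan 54.90° = 1.4229 and n₃/n₂ = tan 58.41° = 1.6261.
n₃/n₁ = 2.3137. Then tan θ_B(1→3) = n₃/n₁, so θ_B(1→3) = arctan(2.3137) = 66.63°.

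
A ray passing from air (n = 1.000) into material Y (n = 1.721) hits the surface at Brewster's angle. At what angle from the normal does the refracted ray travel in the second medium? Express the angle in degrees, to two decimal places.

θ_t ≈ 30.16°

First find Brewster's angle: tan θ_B = 1.721/1.000 = 1.7210, giving θ_B = 59.84°.
The refracted ray is perpendicular to the reflected ray, so θ_t = 90° − θ_B = 30.16°.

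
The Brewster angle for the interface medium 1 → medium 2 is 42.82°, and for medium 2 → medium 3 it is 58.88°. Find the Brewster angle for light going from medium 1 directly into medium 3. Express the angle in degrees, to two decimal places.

n₂/n₁ = tan 42.82° = 0.9267 and n₃/n₂ = tan 58.88° = 1.6564.
So n₃/n₁ = (n₂/n₁)(n₃/n₂) = 0.9267 × 1.6564 = 1.5349.
θ_B(1→3) = arctan(1.5349) = 56.92°.

θ_B ≈ 56.92°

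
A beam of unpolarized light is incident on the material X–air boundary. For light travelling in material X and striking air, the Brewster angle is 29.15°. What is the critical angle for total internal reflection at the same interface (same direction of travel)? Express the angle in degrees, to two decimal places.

θ_c ≈ 33.90°

tan θ_B = n₂/n₁ = tan 29.15° = 0.5577.
Total internal reflection: sin θ_c = n₂/n₁ = 0.5577.
θ_c = arcsin(0.5577) = 33.90°.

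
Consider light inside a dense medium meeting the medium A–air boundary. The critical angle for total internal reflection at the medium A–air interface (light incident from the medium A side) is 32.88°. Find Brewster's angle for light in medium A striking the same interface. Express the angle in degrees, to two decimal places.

n₂/n₁ = sin θ_c = sin 32.88° = 0.5429.
tan θ_B equals the same ratio, so θ_B = arctan(0.5429) = 28.50°.

θ_B ≈ 28.50°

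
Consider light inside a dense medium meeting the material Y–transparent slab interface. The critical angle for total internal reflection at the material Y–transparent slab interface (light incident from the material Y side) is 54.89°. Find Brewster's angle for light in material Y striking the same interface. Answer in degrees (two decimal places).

sin θ_c = n₂/n₁, so n₂/n₁ = sin 54.89° = 0.8180.
Brewster: tan θ_B = n₂/n₁ = 0.8180.
θ_B = arctan(0.8180) = 39.28°.

θ_B ≈ 39.28°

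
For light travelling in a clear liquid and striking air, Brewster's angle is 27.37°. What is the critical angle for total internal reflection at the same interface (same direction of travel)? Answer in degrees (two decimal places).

θ_c ≈ 31.18°

From Brewster, n₂/n₁ = tan θ_B = tan 27.37° = 0.5177.
Then sin θ_c = n₂/n₁ = 0.5177, so θ_c = arcsin 0.5177 = 31.18°.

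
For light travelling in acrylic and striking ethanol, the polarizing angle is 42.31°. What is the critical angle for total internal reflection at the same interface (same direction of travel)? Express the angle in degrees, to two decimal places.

tan θ_B = n₂/n₁ = tan 42.31° = 0.9102.
Total internal reflection: sin θ_c = n₂/n₁ = 0.9102.
θ_c = arcsin(0.9102) = 65.54°.

θ_c ≈ 65.54°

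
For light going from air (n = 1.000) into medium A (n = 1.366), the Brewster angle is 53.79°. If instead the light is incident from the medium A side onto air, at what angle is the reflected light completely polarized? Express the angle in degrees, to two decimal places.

tan θ_B' = n₁/n₂ = 1/tan θ_B, so θ_B' = 90° − θ_B.
θ_B' = 90° − 53.79° = 36.21°.

θ_B' ≈ 36.21°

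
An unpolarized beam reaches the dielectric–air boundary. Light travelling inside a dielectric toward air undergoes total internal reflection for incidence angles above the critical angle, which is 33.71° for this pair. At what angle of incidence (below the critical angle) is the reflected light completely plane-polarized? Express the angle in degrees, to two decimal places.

θ_B ≈ 29.03°

At the critical angle sin θ_c = n₂/n₁, giving n₂/n₁ = sin 33.71° = 0.5550.
Then tan θ_B = n₂/n₁ = 0.5550, so θ_B = arctan 0.5550 = 29.03°.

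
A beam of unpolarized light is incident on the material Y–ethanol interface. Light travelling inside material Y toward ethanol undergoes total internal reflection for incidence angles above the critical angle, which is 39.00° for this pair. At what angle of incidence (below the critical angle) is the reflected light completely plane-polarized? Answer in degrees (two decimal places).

sin θ_c = n₂/n₁, so n₂/n₁ = sin 39.00° = 0.6293.
Brewster: tan θ_B = n₂/n₁ = 0.6293.
θ_B = arctan(0.6293) = 32.18°.

θ_B ≈ 32.18°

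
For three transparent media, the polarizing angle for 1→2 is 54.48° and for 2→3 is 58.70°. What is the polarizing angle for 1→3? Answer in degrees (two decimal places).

n₂/n₁ = tan 54.48° = 1.4009 and n₃/n₂ = tan 58.70° = 1.6447.
So n₃/n₁ = (n₂/n₁)(n₃/n₂) = 1.4009 × 1.6447 = 2.3041.
θ_B(1→3) = arctan(2.3041) = 66.54°.

θ_B ≈ 66.54°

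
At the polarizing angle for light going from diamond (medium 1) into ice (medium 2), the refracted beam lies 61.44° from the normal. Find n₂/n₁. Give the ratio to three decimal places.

θ_B + θ_t = 90°, so θ_B = 90° − 61.44° = 28.56°.
Then n₂/n₁ = tan θ_B = tan 28.56° = 0.544.

n₂/n₁ ≈ 0.544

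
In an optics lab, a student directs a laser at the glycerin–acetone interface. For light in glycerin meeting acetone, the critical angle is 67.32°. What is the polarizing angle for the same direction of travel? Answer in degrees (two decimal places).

n₂/n₁ = sin θ_c = sin 67.32° = 0.9227.
tan θ_B equals the same ratio, so θ_B = arctan(0.9227) = 42.70°.

θ_B ≈ 42.70°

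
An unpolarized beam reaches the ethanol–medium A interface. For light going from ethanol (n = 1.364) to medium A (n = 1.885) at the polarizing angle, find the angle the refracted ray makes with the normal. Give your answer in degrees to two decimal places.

θ_t ≈ 35.89°

θ_B = arctan(n₂/n₁) = arctan(1.885/1.364) = 54.11°.
The refracted ray is perpendicular to the reflected ray, so θ_t = 90° − θ_B = 35.89°.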